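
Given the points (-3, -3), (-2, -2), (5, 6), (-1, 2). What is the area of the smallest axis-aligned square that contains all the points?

The bounding box has width 8 and height 9.
An axis-aligned square enclosing the set must have side ≥ max(width, height).
So the minimum side is max(8, 9) = 9.
Area = 9² = 81.

81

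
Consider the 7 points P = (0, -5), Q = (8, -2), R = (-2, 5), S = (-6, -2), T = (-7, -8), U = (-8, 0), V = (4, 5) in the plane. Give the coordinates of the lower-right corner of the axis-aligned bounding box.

(8, -8)

x-range [-8, 8], y-range [-8, 5].
The lower-right corner is (8, -8).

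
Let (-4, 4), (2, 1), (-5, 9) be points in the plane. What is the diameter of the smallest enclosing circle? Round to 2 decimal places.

10.63

Call the three points A, B, C in the order given.
Side lengths²: AB² = 45, AC² = 26, BC² = 113.
Since BC² = 113 ≥ 45 + 26 = 71, the angle opposite BC is not acute, so the smallest enclosing circle has BC as diameter.
Centre = midpoint of BC = (-1.5, 5), r² = 113/4 = 28.25.
Diameter = 2r = 2√(28.25) ≈ 10.63.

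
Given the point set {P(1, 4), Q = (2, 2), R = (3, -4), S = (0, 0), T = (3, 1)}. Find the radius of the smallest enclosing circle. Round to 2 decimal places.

The minimum enclosing circle of a finite set is fixed by two of the points (as a diameter) or three (as a circumcircle).
The farthest pair is P–R with squared distance 68. The circle on this segment as diameter has centre (2, 0) and r² = 68/4 = 17.
Check Q: distance² to centre = 4 ≤ 17, so it lies inside.
All remaining points lie in this disk, and no smaller disk contains both endpoints, so this is the minimum enclosing circle.
r = √17 ≈ 4.12.

4.12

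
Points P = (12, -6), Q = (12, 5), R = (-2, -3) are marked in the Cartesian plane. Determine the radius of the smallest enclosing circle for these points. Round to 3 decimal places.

Side lengths²: PQ² = 121, PR² = 205, QR² = 260.
Since QR² = 260 < 205 + 121 = 326, the triangle is acute, so the smallest enclosing circle is the circumcircle.
Circumcentre = (41/7, -0.5), r² = 13325/196.
r = √(13325/196) ≈ 8.245.

8.245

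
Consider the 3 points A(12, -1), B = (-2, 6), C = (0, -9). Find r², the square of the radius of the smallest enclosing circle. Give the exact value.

14885/196

Side lengths²: AB² = 245, AC² = 208, BC² = 229.
Since AB² = 245 < 229 + 208 = 437, the triangle is acute, so the smallest enclosing circle is the circumcircle.
Circumcentre = (23/7, -13/14), r² = 14885/196.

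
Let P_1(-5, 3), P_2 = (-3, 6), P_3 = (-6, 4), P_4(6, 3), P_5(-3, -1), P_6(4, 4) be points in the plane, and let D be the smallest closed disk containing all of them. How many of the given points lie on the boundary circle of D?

2

The farthest pair is P_3–P_4 with squared distance 145. The circle on this segment as diameter has centre (0, 3.5) and r² = 145/4 = 36.25.
Check P_1: distance² to centre = 25.25 ≤ 36.25, so it lies inside.
All remaining points lie in this disk, and no smaller disk contains both endpoints, so this is the minimum enclosing circle.
The points at distance exactly r from the centre are P_3, P_4 — 2 points.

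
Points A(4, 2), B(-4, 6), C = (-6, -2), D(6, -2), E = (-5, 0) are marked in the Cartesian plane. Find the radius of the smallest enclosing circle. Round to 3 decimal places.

6.600

A smallest enclosing disk is always determined by at most three of the input points on its boundary.
The minimum enclosing circle is determined by three boundary points: B, C, D.
Their circumcentre is (0, 0.75) with r² = 43.5625.
The farthest remaining point E is at distance² 25.5625 ≤ 43.5625.
r = √(43.5625) ≈ 6.600.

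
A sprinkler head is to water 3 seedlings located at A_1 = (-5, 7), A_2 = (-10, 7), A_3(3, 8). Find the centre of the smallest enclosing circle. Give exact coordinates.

(-3.5, 7.5)

Side lengths²: A_1A_2² = 25, A_1A_3² = 65, A_2A_3² = 170.
Since A_2A_3² = 170 ≥ 65 + 25 = 90, the angle opposite A_2A_3 is not acute, so the smallest enclosing circle has A_2A_3 as diameter.
Centre = midpoint of A_2A_3 = (-3.5, 7.5), r² = 170/4 = 42.5.
Centre = (-3.5, 7.5).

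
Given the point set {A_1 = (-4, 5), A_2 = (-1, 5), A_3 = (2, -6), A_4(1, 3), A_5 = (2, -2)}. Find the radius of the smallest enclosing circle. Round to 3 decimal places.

By Welzl's lemma the MEC is supported by two points (diametrically opposite) or three points (on a circumcircle).
The farthest pair is A_1–A_3 with squared distance 157. The circle on this segment as diameter has centre (-1, -0.5) and r² = 157/4 = 39.25.
Check A_2: distance² to centre = 30.25 ≤ 39.25, so it lies inside.
All remaining points lie in this disk, and no smaller disk contains both endpoints, so this is the minimum enclosing circle.
r = √(39.25) ≈ 6.265.

6.265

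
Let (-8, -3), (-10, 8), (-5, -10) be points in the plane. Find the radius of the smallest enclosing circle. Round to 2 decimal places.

9.34

Call the three points A, B, C in the order given.
Side lengths²: AB² = 125, AC² = 58, BC² = 349.
Since BC² = 349 ≥ 125 + 58 = 183, the angle opposite BC is not acute, so the smallest enclosing circle has BC as diameter.
Centre = midpoint of BC = (-7.5, -1), r² = 349/4 = 87.25.
r = √(87.25) ≈ 9.34.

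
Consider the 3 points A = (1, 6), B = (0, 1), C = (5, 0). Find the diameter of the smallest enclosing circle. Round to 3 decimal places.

Side lengths²: AB² = 26, AC² = 52, BC² = 26.
Since AC² = 52 ≥ 26 + 26 = 52, the angle opposite AC is not acute, so the smallest enclosing circle has AC as diameter.
Centre = midpoint of AC = (3, 3), r² = 52/4 = 13.
Diameter = 2r = 2√13 ≈ 7.211.

7.211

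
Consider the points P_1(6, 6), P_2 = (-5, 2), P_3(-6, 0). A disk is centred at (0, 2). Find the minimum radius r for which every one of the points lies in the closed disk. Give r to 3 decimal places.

The required radius is the distance from (0, 2) to the farthest point.
Squared distances: 52, 25, 40.
Maximum is 52, attained at P_1.
r = √52 ≈ 7.211.

7.211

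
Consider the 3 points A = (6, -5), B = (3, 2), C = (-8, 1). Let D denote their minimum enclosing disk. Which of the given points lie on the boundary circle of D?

Side lengths²: AB² = 58, AC² = 232, BC² = 122.
Since AC² = 232 ≥ 122 + 58 = 180, the angle opposite AC is not acute, so the smallest enclosing circle has AC as diameter.
Centre = midpoint of AC = (-1, -2), r² = 232/4 = 58.
The points at distance exactly r from the centre are A, C — 2 points.

A, C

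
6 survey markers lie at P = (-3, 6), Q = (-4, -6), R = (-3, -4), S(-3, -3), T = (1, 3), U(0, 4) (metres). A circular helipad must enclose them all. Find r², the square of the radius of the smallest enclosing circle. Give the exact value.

36.25

By Welzl's lemma the MEC is supported by two points (diametrically opposite) or three points (on a circumcircle).
The farthest pair is P–Q with squared distance 145. The circle on this segment as diameter has centre (-3.5, 0) and r² = 145/4 = 36.25.
Check R: distance² to centre = 16.25 ≤ 36.25, so it lies inside.
All remaining points lie in this disk, and no smaller disk contains both endpoints, so this is the minimum enclosing circle.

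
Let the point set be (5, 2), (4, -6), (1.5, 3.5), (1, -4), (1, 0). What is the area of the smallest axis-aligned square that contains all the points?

The bounding box has width 4 and height 9.5.
An axis-aligned square enclosing the set must have side ≥ max(width, height).
So the minimum side is max(4, 9.5) = 9.5.
Area = 9.5² = 90.25.

90.25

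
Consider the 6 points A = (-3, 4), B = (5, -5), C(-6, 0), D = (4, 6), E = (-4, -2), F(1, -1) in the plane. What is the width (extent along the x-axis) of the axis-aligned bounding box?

11

max x = 5, min x = -6, so width = 11.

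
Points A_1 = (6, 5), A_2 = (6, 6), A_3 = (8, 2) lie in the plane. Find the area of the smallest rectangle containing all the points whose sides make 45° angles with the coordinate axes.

6

In coordinates u = x + y, v = x − y the rectangle is axis-aligned; the map (x,y)→(u,v) scales areas by 2.
u-values: 11, 12, 10; range = 12 − 10 = 2.
v-values: 1, 0, 6; range = 6 − 0 = 6.
Area = (2 × 6) / 2 = 6.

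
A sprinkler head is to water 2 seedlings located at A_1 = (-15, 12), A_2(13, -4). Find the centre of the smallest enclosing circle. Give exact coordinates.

The smallest circle enclosing two points has them as diameter endpoints.
Centre = midpoint = (-1, 4); r² = |A_1A_2|²/4 = 1040/4 = 260.
Centre = (-1, 4).

(-1, 4)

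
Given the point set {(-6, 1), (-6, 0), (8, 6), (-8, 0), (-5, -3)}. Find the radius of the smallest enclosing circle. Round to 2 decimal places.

The minimum enclosing circle of a finite set is fixed by two of the points (as a diameter) or three (as a circumcircle).
The farthest pair is (8, 6)–(-8, 0) with squared distance 292. The circle on this segment as diameter has centre (0, 3) and r² = 292/4 = 73.
Check (-6, 1): distance² to centre = 40 ≤ 73, so it lies inside.
All remaining points lie in this disk, and no smaller disk contains both endpoints, so this is the minimum enclosing circle.
r = √73 ≈ 8.54.

8.54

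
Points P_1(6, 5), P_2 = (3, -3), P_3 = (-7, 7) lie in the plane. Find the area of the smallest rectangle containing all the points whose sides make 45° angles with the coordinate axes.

In coordinates u = x + y, v = x − y the rectangle is axis-aligned; the map (x,y)→(u,v) scales areas by 2.
u-values: 11, 0, 0; range = 11 − 0 = 11.
v-values: 1, 6, -14; range = 6 − (-14) = 20.
Area = (11 × 20) / 2 = 110.

110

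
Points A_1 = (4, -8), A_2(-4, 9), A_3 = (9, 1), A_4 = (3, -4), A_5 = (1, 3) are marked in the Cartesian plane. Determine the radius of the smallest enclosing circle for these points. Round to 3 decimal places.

9.394

A smallest enclosing disk is always determined by at most three of the input points on its boundary.
The farthest pair is A_1–A_2 with squared distance 353. The circle on this segment as diameter has centre (0, 0.5) and r² = 353/4 = 88.25.
Check A_3: distance² to centre = 81.25 ≤ 88.25, so it lies inside.
All remaining points lie in this disk, and no smaller disk contains both endpoints, so this is the minimum enclosing circle.
r = √(88.25) ≈ 9.394.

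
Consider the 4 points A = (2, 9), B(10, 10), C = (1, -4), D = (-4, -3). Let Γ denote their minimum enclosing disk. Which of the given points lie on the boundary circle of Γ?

By Welzl's lemma the MEC is supported by two points (diametrically opposite) or three points (on a circumcircle).
The farthest pair is B–D with squared distance 365. The circle on this segment as diameter has centre (3, 3.5) and r² = 365/4 = 91.25.
Check A: distance² to centre = 31.25 ≤ 91.25, so it lies inside.
All remaining points lie in this disk, and no smaller disk contains both endpoints, so this is the minimum enclosing circle.
The points at distance exactly r from the centre are B, D — 2 points.

B, D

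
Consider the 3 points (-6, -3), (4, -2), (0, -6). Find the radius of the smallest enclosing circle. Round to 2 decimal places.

5.02

Call the three points A, B, C in the order given.
Side lengths²: AB² = 101, AC² = 45, BC² = 32.
Since AB² = 101 ≥ 45 + 32 = 77, the angle opposite AB is not acute, so the smallest enclosing circle has AB as diameter.
Centre = midpoint of AB = (-1, -2.5), r² = 101/4 = 25.25.
r = √(25.25) ≈ 5.02.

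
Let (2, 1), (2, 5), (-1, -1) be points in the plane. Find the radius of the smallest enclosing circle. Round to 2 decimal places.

3.35

Call the three points A, B, C in the order given.
Side lengths²: AB² = 16, AC² = 13, BC² = 45.
Since BC² = 45 ≥ 16 + 13 = 29, the angle opposite BC is not acute, so the smallest enclosing circle has BC as diameter.
Centre = midpoint of BC = (0.5, 2), r² = 45/4 = 11.25.
r = √(11.25) ≈ 3.35.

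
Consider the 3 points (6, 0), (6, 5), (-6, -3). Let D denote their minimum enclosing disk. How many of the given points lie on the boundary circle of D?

2

Call the three points A, B, C in the order given.
Side lengths²: AB² = 25, AC² = 153, BC² = 208.
Since BC² = 208 ≥ 153 + 25 = 178, the angle opposite BC is not acute, so the smallest enclosing circle has BC as diameter.
Centre = midpoint of BC = (0, 1), r² = 208/4 = 52.
The points at distance exactly r from the centre are (6, 5), (-6, -3) — 2 points.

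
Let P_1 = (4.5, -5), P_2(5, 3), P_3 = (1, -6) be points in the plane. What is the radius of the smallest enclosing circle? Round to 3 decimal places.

Side lengths²: P_1P_2² = 64.25, P_1P_3² = 13.25, P_2P_3² = 97.
Since P_2P_3² = 97 ≥ 64.25 + 13.25 = 77.5, the angle opposite P_2P_3 is not acute, so the smallest enclosing circle has P_2P_3 as diameter.
Centre = midpoint of P_2P_3 = (3, -1.5), r² = 97/4 = 24.25.
r = √(24.25) ≈ 4.924.

4.924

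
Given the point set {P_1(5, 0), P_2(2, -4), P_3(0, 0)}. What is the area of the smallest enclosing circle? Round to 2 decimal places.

Side lengths²: P_1P_2² = 25, P_1P_3² = 25, P_2P_3² = 20.
Since P_1P_3² = 25 < 25 + 20 = 45, the triangle is acute, so the smallest enclosing circle is the circumcircle.
Circumcentre = (2.5, -1.25), r² = 7.8125.
Area = π·r² = π·7.8125 ≈ 24.54.

24.54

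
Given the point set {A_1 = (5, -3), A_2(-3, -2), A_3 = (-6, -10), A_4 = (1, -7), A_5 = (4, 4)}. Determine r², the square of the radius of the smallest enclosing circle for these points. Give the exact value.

The minimum enclosing circle of a finite set is fixed by two of the points (as a diameter) or three (as a circumcircle).
The farthest pair is A_3–A_5 with squared distance 296. The circle on this segment as diameter has centre (-1, -3) and r² = 296/4 = 74.
Check A_1: distance² to centre = 36 ≤ 74, so it lies inside.
All remaining points lie in this disk, and no smaller disk contains both endpoints, so this is the minimum enclosing circle.

74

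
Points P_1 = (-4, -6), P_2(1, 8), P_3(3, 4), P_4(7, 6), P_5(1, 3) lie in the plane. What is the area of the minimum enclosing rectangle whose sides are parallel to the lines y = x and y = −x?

In coordinates u = x + y, v = x − y the rectangle is axis-aligned; the map (x,y)→(u,v) scales areas by 2.
u-values: -10, 9, 7, 13, 4; range = 13 − (-10) = 23.
v-values: 2, -7, -1, 1, -2; range = 2 − (-7) = 9.
Area = (23 × 9) / 2 = 103.5.

103.5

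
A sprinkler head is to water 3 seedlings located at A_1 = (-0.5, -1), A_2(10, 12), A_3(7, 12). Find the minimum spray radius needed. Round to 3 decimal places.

Side lengths²: A_1A_2² = 279.25, A_1A_3² = 225.25, A_2A_3² = 9.
Since A_1A_2² = 279.25 ≥ 225.25 + 9 = 234.25, the angle opposite A_1A_2 is not acute, so the smallest enclosing circle has A_1A_2 as diameter.
Centre = midpoint of A_1A_2 = (4.75, 5.5), r² = 279.25/4 = 69.8125.
r = √(69.8125) ≈ 8.355.

8.355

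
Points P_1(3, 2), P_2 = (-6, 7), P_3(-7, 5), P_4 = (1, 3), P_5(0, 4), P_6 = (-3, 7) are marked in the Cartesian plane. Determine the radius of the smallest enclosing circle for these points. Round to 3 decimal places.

5.225

The minimum enclosing circle is determined by three boundary points: P_1, P_2, P_3.
Their circumcentre is (-89/46, 171/46) with r² = 28885/1058.
The farthest remaining point P_6 is at distance² 12601/1058 ≤ 28885/1058.
r = √(28885/1058) ≈ 5.225.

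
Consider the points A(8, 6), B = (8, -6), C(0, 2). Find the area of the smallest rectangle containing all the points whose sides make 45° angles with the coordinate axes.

96

In coordinates u = x + y, v = x − y the rectangle is axis-aligned; the map (x,y)→(u,v) scales areas by 2.
u-values: 14, 2, 2; range = 14 − 2 = 12.
v-values: 2, 14, -2; range = 14 − (-2) = 16.
Area = (12 × 16) / 2 = 96.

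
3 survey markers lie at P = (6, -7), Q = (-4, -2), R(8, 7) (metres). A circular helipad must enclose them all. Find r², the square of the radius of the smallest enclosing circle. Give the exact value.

62.5

Side lengths²: PQ² = 125, PR² = 200, QR² = 225.
Since QR² = 225 < 200 + 125 = 325, the triangle is acute, so the smallest enclosing circle is the circumcircle.
Circumcentre = (3.5, 0.5), r² = 62.5.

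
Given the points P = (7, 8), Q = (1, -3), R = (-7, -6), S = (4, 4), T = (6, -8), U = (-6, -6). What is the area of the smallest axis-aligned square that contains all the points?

256

The bounding box has width 14 and height 16.
An axis-aligned square enclosing the set must have side ≥ max(width, height).
So the minimum side is max(14, 16) = 16.
Area = 16² = 256.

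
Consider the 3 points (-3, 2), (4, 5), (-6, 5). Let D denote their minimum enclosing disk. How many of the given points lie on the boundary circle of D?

Call the three points A, B, C in the order given.
Side lengths²: AB² = 58, AC² = 18, BC² = 100.
Since BC² = 100 ≥ 58 + 18 = 76, the angle opposite BC is not acute, so the smallest enclosing circle has BC as diameter.
Centre = midpoint of BC = (-1, 5), r² = 100/4 = 25.
The points at distance exactly r from the centre are (4, 5), (-6, 5) — 2 points.

2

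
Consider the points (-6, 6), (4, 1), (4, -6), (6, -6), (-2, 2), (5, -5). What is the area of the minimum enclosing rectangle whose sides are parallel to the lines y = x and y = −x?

In coordinates u = x + y, v = x − y the rectangle is axis-aligned; the map (x,y)→(u,v) scales areas by 2.
u-values: 0, 5, -2, 0, 0, 0; range = 5 − (-2) = 7.
v-values: -12, 3, 10, 12, -4, 10; range = 12 − (-12) = 24.
Area = (7 × 24) / 2 = 84.

84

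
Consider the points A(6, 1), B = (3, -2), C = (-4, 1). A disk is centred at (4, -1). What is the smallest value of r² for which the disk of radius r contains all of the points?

68

The required radius is the distance from (4, -1) to the farthest point.
Squared distances: 8, 2, 68.
Maximum is 68, attained at C.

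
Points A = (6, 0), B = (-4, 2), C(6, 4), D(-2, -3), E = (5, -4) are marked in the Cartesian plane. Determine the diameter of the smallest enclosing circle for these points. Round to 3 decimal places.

11.402

The minimum enclosing circle of a finite set is fixed by two of the points (as a diameter) or three (as a circumcircle).
The minimum enclosing circle is determined by three boundary points: B, C, E.
Their circumcentre is (1.5, 0.5) with r² = 32.5.
The farthest remaining point D is at distance² 24.5 ≤ 32.5.
Diameter = 2r = 2√(32.5) ≈ 11.402.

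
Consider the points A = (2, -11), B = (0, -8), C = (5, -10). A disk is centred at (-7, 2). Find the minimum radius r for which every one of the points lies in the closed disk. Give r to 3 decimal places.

16.971

The required radius is the distance from (-7, 2) to the farthest point.
Squared distances: 250, 149, 288.
Maximum is 288, attained at C.
r = √288 ≈ 16.971.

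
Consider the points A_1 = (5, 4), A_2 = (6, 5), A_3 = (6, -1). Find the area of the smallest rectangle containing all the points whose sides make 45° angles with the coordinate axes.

18

In coordinates u = x + y, v = x − y the rectangle is axis-aligned; the map (x,y)→(u,v) scales areas by 2.
u-values: 9, 11, 5; range = 11 − 5 = 6.
v-values: 1, 1, 7; range = 7 − 1 = 6.
Area = (6 × 6) / 2 = 18.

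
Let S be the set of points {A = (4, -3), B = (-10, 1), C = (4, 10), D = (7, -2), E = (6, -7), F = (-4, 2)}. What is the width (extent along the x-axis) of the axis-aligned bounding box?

17

max x = 7, min x = -10, so width = 17.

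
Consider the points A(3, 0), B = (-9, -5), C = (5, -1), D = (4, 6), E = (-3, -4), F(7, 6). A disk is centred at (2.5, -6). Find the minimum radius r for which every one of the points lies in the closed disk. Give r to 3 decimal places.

12.816

The required radius is the distance from (2.5, -6) to the farthest point.
Squared distances: 36.25, 133.25, 31.25, 146.25, 34.25, 164.25.
Maximum is 164.25, attained at F.
r = √(164.25) ≈ 12.816.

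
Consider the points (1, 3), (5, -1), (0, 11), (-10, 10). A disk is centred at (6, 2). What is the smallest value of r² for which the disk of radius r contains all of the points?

The required radius is the distance from (6, 2) to the farthest point.
Squared distances: 26, 10, 117, 320.
Maximum is 320, attained at (-10, 10).

320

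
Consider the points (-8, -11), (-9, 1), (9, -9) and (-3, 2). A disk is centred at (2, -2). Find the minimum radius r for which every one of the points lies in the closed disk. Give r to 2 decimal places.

13.45

The required radius is the distance from (2, -2) to the farthest point.
Squared distances: 181, 130, 98, 41.
Maximum is 181, attained at (-8, -11).
r = √181 ≈ 13.45.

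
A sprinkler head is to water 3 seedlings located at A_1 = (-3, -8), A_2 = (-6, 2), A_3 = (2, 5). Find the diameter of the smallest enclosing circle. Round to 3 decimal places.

Side lengths²: A_1A_2² = 109, A_1A_3² = 194, A_2A_3² = 73.
Since A_1A_3² = 194 ≥ 109 + 73 = 182, the angle opposite A_1A_3 is not acute, so the smallest enclosing circle has A_1A_3 as diameter.
Centre = midpoint of A_1A_3 = (-0.5, -1.5), r² = 194/4 = 48.5.
Diameter = 2r = 2√(48.5) ≈ 13.928.

13.928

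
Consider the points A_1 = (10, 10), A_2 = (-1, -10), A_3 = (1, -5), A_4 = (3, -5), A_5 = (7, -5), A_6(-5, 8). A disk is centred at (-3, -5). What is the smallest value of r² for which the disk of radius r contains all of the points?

394

The required radius is the distance from (-3, -5) to the farthest point.
Squared distances: 394, 29, 16, 36, 100, 173.
Maximum is 394, attained at A_1.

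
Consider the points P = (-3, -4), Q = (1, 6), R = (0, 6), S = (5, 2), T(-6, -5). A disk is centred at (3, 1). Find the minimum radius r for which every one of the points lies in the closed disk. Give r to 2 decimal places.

The required radius is the distance from (3, 1) to the farthest point.
Squared distances: 61, 29, 34, 5, 117.
Maximum is 117, attained at T.
r = √117 ≈ 10.82.

10.82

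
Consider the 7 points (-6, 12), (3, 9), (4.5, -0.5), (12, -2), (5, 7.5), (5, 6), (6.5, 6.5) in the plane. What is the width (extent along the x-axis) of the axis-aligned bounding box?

18

max x = 12, min x = -6, so width = 18.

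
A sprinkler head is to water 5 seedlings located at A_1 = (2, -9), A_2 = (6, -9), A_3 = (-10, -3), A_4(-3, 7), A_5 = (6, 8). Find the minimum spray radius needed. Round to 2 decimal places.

10.37

By Welzl's lemma the MEC is supported by two points (diametrically opposite) or three points (on a circumcircle).
The minimum enclosing circle is determined by three boundary points: A_2, A_3, A_5.
Their circumcentre is (0.0625, -0.5) with r² = 107.50390625.
The farthest remaining point A_1 is at distance² 76.00390625 ≤ 107.50390625.
r = √(107.50390625) ≈ 10.37.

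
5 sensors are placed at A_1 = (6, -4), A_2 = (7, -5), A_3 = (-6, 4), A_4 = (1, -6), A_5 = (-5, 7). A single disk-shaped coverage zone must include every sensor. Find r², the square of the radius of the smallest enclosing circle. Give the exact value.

72

A smallest enclosing disk is always determined by at most three of the input points on its boundary.
The farthest pair is A_2–A_5 with squared distance 288. The circle on this segment as diameter has centre (1, 1) and r² = 288/4 = 72.
Check A_1: distance² to centre = 50 ≤ 72, so it lies inside.
All remaining points lie in this disk, and no smaller disk contains both endpoints, so this is the minimum enclosing circle.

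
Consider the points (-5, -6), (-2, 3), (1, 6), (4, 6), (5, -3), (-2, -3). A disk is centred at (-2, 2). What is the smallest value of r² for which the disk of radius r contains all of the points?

74

The required radius is the distance from (-2, 2) to the farthest point.
Squared distances: 73, 1, 25, 52, 74, 25.
Maximum is 74, attained at (5, -3).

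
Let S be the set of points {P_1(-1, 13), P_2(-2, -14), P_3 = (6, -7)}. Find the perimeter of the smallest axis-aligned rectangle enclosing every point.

70

Width = max x − min x = 6 − (-2) = 8.
Height = max y − min y = 13 − (-14) = 27.
Perimeter = 2(8 + 27) = 70.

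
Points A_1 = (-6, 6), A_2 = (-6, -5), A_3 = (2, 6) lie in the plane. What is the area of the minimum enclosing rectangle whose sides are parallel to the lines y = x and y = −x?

In coordinates u = x + y, v = x − y the rectangle is axis-aligned; the map (x,y)→(u,v) scales areas by 2.
u-values: 0, -11, 8; range = 8 − (-11) = 19.
v-values: -12, -1, -4; range = -1 − (-12) = 11.
Area = (19 × 11) / 2 = 104.5.

104.5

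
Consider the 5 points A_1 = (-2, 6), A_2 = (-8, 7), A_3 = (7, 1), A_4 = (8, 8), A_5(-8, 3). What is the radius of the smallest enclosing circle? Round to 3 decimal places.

8.382

The minimum enclosing circle of a finite set is fixed by two of the points (as a diameter) or three (as a circumcircle).
The farthest pair is A_4–A_5 with squared distance 281. The circle on this segment as diameter has centre (0, 5.5) and r² = 281/4 = 70.25.
Check A_1: distance² to centre = 4.25 ≤ 70.25, so it lies inside.
All remaining points lie in this disk, and no smaller disk contains both endpoints, so this is the minimum enclosing circle.
r = √(70.25) ≈ 8.382.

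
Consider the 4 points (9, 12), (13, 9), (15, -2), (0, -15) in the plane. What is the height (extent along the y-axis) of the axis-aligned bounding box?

max y = 12, min y = -15, so height = 27.

27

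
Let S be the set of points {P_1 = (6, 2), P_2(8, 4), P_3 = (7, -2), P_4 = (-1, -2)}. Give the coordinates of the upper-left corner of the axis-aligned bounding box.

(-1, 4)

x-range [-1, 8], y-range [-2, 4].
The upper-left corner is (-1, 4).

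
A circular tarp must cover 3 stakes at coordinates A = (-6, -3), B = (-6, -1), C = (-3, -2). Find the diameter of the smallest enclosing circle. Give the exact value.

Side lengths²: AB² = 4, AC² = 10, BC² = 10.
Since BC² = 10 < 10 + 4 = 14, the triangle is acute, so the smallest enclosing circle is the circumcircle.
Circumcentre = (-14/3, -2), r² = 25/9.
Diameter = 2r = 2√(25/9) = 10/3.

10/3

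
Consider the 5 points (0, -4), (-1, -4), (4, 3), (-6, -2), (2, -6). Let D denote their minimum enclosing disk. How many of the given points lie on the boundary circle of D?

3

The minimum enclosing circle is determined by three boundary points: (4, 3), (-6, -2), (2, -6).
Their circumcentre is (-0.375, -0.75) with r² = 33.203125.
The farthest remaining point (-1, -4) is at distance² 10.953125 ≤ 33.203125.
The points at distance exactly r from the centre are (4, 3), (-6, -2), (2, -6) — 3 points.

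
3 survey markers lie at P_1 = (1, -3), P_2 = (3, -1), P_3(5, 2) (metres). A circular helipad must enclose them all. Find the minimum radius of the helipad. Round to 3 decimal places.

Side lengths²: P_1P_2² = 8, P_1P_3² = 41, P_2P_3² = 13.
Since P_1P_3² = 41 ≥ 13 + 8 = 21, the angle opposite P_1P_3 is not acute, so the smallest enclosing circle has P_1P_3 as diameter.
Centre = midpoint of P_1P_3 = (3, -0.5), r² = 41/4 = 10.25.
r = √(10.25) ≈ 3.202.

3.202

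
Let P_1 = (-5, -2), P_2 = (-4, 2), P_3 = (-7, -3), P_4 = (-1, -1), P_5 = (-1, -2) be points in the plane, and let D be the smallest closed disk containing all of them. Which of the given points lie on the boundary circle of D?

The minimum enclosing circle of a finite set is fixed by two of the points (as a diameter) or three (as a circumcircle).
The minimum enclosing circle is determined by three boundary points: P_2, P_3, P_5.
Their circumcentre is (-227/54, -23/18) with r² = 15725/1458.
The farthest remaining point P_4 is at distance² 15077/1458 ≤ 15725/1458.
The points at distance exactly r from the centre are P_2, P_3, P_5 — 3 points.

P_2, P_3, P_5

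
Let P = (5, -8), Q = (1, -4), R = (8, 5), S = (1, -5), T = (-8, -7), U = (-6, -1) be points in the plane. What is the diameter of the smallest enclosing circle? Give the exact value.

20

By Welzl's lemma the MEC is supported by two points (diametrically opposite) or three points (on a circumcircle).
The farthest pair is R–T with squared distance 400. The circle on this segment as diameter has centre (0, -1) and r² = 400/4 = 100.
Check P: distance² to centre = 74 ≤ 100, so it lies inside.
All remaining points lie in this disk, and no smaller disk contains both endpoints, so this is the minimum enclosing circle.
Diameter = 2r = 2√100 = 20.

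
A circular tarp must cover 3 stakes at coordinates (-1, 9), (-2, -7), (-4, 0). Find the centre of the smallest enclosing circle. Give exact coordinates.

Call the three points A, B, C in the order given.
Side lengths²: AB² = 257, AC² = 90, BC² = 53.
Since AB² = 257 ≥ 90 + 53 = 143, the angle opposite AB is not acute, so the smallest enclosing circle has AB as diameter.
Centre = midpoint of AB = (-1.5, 1), r² = 257/4 = 64.25.
Centre = (-1.5, 1).

(-1.5, 1)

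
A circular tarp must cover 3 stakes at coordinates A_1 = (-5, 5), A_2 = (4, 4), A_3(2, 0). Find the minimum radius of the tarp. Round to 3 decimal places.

Side lengths²: A_1A_2² = 82, A_1A_3² = 74, A_2A_3² = 20.
Since A_1A_2² = 82 < 74 + 20 = 94, the triangle is acute, so the smallest enclosing circle is the circumcircle.
Circumcentre = (-11/19, 72/19), r² = 7585/361.
r = √(7585/361) ≈ 4.584.

4.584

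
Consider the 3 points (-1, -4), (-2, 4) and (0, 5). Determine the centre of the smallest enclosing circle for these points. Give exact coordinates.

(-0.5, 0.5)

Call the three points A, B, C in the order given.
Side lengths²: AB² = 65, AC² = 82, BC² = 5.
Since AC² = 82 ≥ 65 + 5 = 70, the angle opposite AC is not acute, so the smallest enclosing circle has AC as diameter.
Centre = midpoint of AC = (-0.5, 0.5), r² = 82/4 = 20.5.
Centre = (-0.5, 0.5).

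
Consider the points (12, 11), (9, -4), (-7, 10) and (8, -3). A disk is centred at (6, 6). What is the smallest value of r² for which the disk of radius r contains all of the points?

The required radius is the distance from (6, 6) to the farthest point.
Squared distances: 61, 109, 185, 85.
Maximum is 185, attained at (-7, 10).

185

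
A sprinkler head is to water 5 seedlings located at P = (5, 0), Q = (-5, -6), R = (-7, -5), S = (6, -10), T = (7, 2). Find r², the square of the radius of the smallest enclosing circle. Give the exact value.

A smallest enclosing disk is always determined by at most three of the input points on its boundary.
The minimum enclosing circle is determined by three boundary points: R, S, T.
Their circumcentre is (47/46, -163/46) with r² = 70325/1058.
The farthest remaining point Q is at distance² 44749/1058 ≤ 70325/1058.

70325/1058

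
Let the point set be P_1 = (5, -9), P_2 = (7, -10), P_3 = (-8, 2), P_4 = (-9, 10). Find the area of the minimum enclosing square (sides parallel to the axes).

400

The bounding box has width 16 and height 20.
An axis-aligned square enclosing the set must have side ≥ max(width, height).
So the minimum side is max(16, 20) = 20.
Area = 20² = 400.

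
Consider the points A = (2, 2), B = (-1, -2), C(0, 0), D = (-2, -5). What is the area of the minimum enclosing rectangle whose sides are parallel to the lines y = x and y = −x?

In coordinates u = x + y, v = x − y the rectangle is axis-aligned; the map (x,y)→(u,v) scales areas by 2.
u-values: 4, -3, 0, -7; range = 4 − (-7) = 11.
v-values: 0, 1, 0, 3; range = 3 − 0 = 3.
Area = (11 × 3) / 2 = 16.5.

16.5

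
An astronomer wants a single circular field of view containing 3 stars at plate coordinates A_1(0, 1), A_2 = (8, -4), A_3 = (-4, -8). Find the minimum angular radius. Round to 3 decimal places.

6.387

Side lengths²: A_1A_2² = 89, A_1A_3² = 97, A_2A_3² = 160.
Since A_2A_3² = 160 < 97 + 89 = 186, the triangle is acute, so the smallest enclosing circle is the circumcircle.
Circumcentre = (79/46, -237/46), r² = 43165/1058.
r = √(43165/1058) ≈ 6.387.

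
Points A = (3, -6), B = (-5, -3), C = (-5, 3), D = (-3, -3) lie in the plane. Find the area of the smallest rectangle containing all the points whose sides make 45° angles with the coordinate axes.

In coordinates u = x + y, v = x − y the rectangle is axis-aligned; the map (x,y)→(u,v) scales areas by 2.
u-values: -3, -8, -2, -6; range = -2 − (-8) = 6.
v-values: 9, -2, -8, 0; range = 9 − (-8) = 17.
Area = (6 × 17) / 2 = 51.

51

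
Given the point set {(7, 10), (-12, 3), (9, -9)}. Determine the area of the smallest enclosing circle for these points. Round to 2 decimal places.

488.94

Call the three points A, B, C in the order given.
Side lengths²: AB² = 410, AC² = 365, BC² = 585.
Since BC² = 585 < 410 + 365 = 775, the triangle is acute, so the smallest enclosing circle is the circumcircle.
Circumcentre = (0.02, -0.34), r² = 155.636.
Area = π·r² = π·155.636 ≈ 488.94.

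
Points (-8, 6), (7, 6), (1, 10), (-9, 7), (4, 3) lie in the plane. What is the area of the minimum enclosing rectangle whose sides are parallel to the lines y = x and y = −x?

127.5

In coordinates u = x + y, v = x − y the rectangle is axis-aligned; the map (x,y)→(u,v) scales areas by 2.
u-values: -2, 13, 11, -2, 7; range = 13 − (-2) = 15.
v-values: -14, 1, -9, -16, 1; range = 1 − (-16) = 17.
Area = (15 × 17) / 2 = 127.5.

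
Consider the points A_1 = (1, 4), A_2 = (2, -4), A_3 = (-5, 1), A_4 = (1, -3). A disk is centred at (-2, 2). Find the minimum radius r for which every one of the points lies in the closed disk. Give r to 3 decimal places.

The required radius is the distance from (-2, 2) to the farthest point.
Squared distances: 13, 52, 10, 34.
Maximum is 52, attained at A_2.
r = √52 ≈ 7.211.

7.211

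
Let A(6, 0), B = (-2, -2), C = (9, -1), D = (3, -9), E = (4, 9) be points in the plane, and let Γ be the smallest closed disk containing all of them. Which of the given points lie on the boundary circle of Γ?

D, E

The farthest pair is D–E with squared distance 325. The circle on this segment as diameter has centre (3.5, 0) and r² = 325/4 = 81.25.
Check A: distance² to centre = 6.25 ≤ 81.25, so it lies inside.
All remaining points lie in this disk, and no smaller disk contains both endpoints, so this is the minimum enclosing circle.
The points at distance exactly r from the centre are D, E — 2 points.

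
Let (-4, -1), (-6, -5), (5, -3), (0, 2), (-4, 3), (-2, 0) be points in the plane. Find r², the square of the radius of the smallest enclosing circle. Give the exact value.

27625/784

By Welzl's lemma the MEC is supported by two points (diametrically opposite) or three points (on a circumcircle).
The minimum enclosing circle is determined by three boundary points: (-6, -5), (5, -3), (-4, 3).
Their circumcentre is (-6/7, -57/28) with r² = 27625/784.
The farthest remaining point (0, 2) is at distance² 13345/784 ≤ 27625/784.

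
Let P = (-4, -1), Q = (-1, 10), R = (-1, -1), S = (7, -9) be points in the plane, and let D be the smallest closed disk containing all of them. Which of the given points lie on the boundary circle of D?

The farthest pair is Q–S with squared distance 425. The circle on this segment as diameter has centre (3, 0.5) and r² = 425/4 = 106.25.
Check P: distance² to centre = 51.25 ≤ 106.25, so it lies inside.
All remaining points lie in this disk, and no smaller disk contains both endpoints, so this is the minimum enclosing circle.
The points at distance exactly r from the centre are Q, S — 2 points.

Q, S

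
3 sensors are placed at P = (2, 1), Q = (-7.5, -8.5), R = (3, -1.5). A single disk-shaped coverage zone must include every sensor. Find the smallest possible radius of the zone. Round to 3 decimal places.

6.718

Side lengths²: PQ² = 180.5, PR² = 7.25, QR² = 159.25.
Since PQ² = 180.5 ≥ 159.25 + 7.25 = 166.5, the angle opposite PQ is not acute, so the smallest enclosing circle has PQ as diameter.
Centre = midpoint of PQ = (-2.75, -3.75), r² = 180.5/4 = 45.125.
r = √(45.125) ≈ 6.718.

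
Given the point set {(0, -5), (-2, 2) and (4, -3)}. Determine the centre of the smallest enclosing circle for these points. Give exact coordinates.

Call the three points A, B, C in the order given.
Side lengths²: AB² = 53, AC² = 20, BC² = 61.
Since BC² = 61 < 53 + 20 = 73, the triangle is acute, so the smallest enclosing circle is the circumcircle.
Circumcentre = (0.53125, -1.0625), r² = 15.7861328125.
Centre = (0.53125, -1.0625).

(0.53125, -1.0625)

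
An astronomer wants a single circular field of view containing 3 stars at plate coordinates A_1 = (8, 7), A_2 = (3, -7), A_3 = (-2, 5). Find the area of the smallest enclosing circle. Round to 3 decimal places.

180.516

Side lengths²: A_1A_2² = 221, A_1A_3² = 104, A_2A_3² = 169.
Since A_1A_2² = 221 < 169 + 104 = 273, the triangle is acute, so the smallest enclosing circle is the circumcircle.
Circumcentre = (4.1, 0.5), r² = 57.46.
Area = π·r² = π·57.46 ≈ 180.516.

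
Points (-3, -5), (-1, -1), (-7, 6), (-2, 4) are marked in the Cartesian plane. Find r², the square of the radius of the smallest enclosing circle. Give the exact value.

34.25

A smallest enclosing disk is always determined by at most three of the input points on its boundary.
The farthest pair is (-3, -5)–(-7, 6) with squared distance 137. The circle on this segment as diameter has centre (-5, 0.5) and r² = 137/4 = 34.25.
Check (-1, -1): distance² to centre = 18.25 ≤ 34.25, so it lies inside.
All remaining points lie in this disk, and no smaller disk contains both endpoints, so this is the minimum enclosing circle.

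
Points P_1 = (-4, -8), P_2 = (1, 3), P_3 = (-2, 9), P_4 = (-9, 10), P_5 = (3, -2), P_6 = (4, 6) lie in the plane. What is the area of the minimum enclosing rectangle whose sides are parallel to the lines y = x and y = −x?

In coordinates u = x + y, v = x − y the rectangle is axis-aligned; the map (x,y)→(u,v) scales areas by 2.
u-values: -12, 4, 7, 1, 1, 10; range = 10 − (-12) = 22.
v-values: 4, -2, -11, -19, 5, -2; range = 5 − (-19) = 24.
Area = (22 × 24) / 2 = 264.

264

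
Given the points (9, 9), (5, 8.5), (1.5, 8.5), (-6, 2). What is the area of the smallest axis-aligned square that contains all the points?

225

The bounding box has width 15 and height 7.
An axis-aligned square enclosing the set must have side ≥ max(width, height).
So the minimum side is max(15, 7) = 15.
Area = 15² = 225.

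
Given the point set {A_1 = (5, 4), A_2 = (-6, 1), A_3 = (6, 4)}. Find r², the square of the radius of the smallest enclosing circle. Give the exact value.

38.25

Side lengths²: A_1A_2² = 130, A_1A_3² = 1, A_2A_3² = 153.
Since A_2A_3² = 153 ≥ 130 + 1 = 131, the angle opposite A_2A_3 is not acute, so the smallest enclosing circle has A_2A_3 as diameter.
Centre = midpoint of A_2A_3 = (0, 2.5), r² = 153/4 = 38.25.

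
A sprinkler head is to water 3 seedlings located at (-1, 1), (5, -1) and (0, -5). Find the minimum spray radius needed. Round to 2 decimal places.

3.62

Call the three points A, B, C in the order given.
Side lengths²: AB² = 40, AC² = 37, BC² = 41.
Since BC² = 41 < 40 + 37 = 77, the triangle is acute, so the smallest enclosing circle is the circumcircle.
Circumcentre = (49/34, -57/34), r² = 7585/578.
r = √(7585/578) ≈ 3.62.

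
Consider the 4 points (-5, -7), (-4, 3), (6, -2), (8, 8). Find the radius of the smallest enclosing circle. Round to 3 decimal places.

A smallest enclosing disk is always determined by at most three of the input points on its boundary.
The farthest pair is (-5, -7)–(8, 8) with squared distance 394. The circle on this segment as diameter has centre (1.5, 0.5) and r² = 394/4 = 98.5.
Check (-4, 3): distance² to centre = 36.5 ≤ 98.5, so it lies inside.
All remaining points lie in this disk, and no smaller disk contains both endpoints, so this is the minimum enclosing circle.
r = √(98.5) ≈ 9.925.

9.925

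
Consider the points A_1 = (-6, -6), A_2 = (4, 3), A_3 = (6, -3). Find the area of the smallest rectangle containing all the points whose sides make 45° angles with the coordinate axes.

85.5

In coordinates u = x + y, v = x − y the rectangle is axis-aligned; the map (x,y)→(u,v) scales areas by 2.
u-values: -12, 7, 3; range = 7 − (-12) = 19.
v-values: 0, 1, 9; range = 9 − 0 = 9.
Area = (19 × 9) / 2 = 85.5.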